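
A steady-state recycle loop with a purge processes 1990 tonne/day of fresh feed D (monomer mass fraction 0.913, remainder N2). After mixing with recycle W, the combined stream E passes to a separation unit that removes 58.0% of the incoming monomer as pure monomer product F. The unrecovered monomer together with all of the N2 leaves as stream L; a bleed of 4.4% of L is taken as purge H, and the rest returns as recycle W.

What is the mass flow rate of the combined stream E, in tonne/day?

N2 enters only via D and leaves only via the purge: 1990×0.087 = 0.044×(N2 in L), and the separation unit passes all N2, so N2 in E = N2 in L = 3934.8 tonne/day.
monomer in E: m_A = 1990×0.913 + (1−0.044)·(1−0.580)·m_A, so m_A = 1816.9/0.5985 = 3035.8 tonne/day.
E = 3035.8 + 3934.8 = 6970.6 tonne/day.

6971 tonne/day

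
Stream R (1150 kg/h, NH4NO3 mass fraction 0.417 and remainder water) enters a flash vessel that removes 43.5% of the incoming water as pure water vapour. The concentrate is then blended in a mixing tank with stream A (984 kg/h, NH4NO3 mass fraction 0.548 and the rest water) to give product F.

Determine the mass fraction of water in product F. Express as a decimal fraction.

0.447

Vapour removed = 0.435×0.583×1150 = 291.65 kg/h; concentrate = 858.35 kg/h.
water reaching the mixer = 378.8 (from concentrate) + 984×0.452 = 823.57 kg/h.
Product flow = 858.35 + 984 = 1842.4 kg/h; water fraction = 0.447.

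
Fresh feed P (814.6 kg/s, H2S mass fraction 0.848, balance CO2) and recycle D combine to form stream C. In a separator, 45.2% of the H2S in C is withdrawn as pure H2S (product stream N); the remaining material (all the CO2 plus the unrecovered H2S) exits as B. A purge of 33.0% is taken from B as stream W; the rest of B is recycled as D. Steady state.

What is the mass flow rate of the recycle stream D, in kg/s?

CO2 enters only via P and leaves only via the purge: 814.6×0.152 = 0.330×(CO2 in B), and the separator passes all CO2, so CO2 in C = CO2 in B = 375.21 kg/s.
H2S in C: m_A = 814.6×0.848 + (1−0.330)·(1−0.452)·m_A, so m_A = 690.78/0.6328 = 1091.6 kg/s.
B = (1−0.452)×1091.6 + 375.21 = 973.38 kg/s.
Recycle D = (1−0.330)×973.38 = 652.17 kg/s.

652.2 kg/s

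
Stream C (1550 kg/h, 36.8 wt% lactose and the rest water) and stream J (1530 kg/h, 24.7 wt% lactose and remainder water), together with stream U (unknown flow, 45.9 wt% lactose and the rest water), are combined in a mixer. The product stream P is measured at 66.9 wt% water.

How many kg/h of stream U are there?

Let U be the unknown flow. Total out = 3080 + U.
water balance: 2131.7 + 0.541·U = 0.669·(3080 + U)
(0.541 − 0.669)·U = 0.669×3080 − 2131.7 = -71.17
U = -71.17 / -0.128 = 556.02 kg/h

556 kg/h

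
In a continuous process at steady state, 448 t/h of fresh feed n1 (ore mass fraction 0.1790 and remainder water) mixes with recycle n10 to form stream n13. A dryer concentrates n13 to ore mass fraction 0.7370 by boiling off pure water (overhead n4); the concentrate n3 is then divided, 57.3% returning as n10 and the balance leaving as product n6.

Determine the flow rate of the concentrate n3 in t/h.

Overall ore balance (none leaves overhead): ore in fresh feed = ore in product, i.e. 448×0.179 = (1−0.573)·n3·0.737.
n3 = 80.192/(0.737×0.427) = 254.82 t/h.

254.8 t/h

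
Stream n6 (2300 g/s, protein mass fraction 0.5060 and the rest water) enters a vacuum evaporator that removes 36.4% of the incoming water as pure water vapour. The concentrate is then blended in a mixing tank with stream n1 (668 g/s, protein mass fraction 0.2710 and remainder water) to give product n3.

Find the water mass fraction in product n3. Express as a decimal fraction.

Vapour removed = 0.364×0.494×2300 = 413.58 g/s; concentrate = 1886.4 g/s.
water reaching the mixer = 722.62 (from concentrate) + 668×0.729 = 1209.6 g/s.
Product flow = 1886.4 + 668 = 2554.4 g/s; water fraction = 0.4735.

0.4735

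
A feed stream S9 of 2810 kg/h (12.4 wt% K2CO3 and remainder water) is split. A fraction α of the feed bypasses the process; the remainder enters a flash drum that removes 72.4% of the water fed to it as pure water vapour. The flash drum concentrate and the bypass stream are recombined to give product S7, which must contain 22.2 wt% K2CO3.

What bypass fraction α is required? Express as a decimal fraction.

All 2810×0.124 = 348.44 kg/h of K2CO3 reaches S7, so S7 = 348.44/0.222 = 1569.5 kg/h and vapour = 1240.5 kg/h.
The evaporator receives (1−α)·2810 of feed at 0.876 water and removes 0.724 of that water:
0.724×0.876×(1−α)×2810 = 1240.5
(1−α) = 1240.5/1782.2 = 0.6960;  α = 0.3040.

0.304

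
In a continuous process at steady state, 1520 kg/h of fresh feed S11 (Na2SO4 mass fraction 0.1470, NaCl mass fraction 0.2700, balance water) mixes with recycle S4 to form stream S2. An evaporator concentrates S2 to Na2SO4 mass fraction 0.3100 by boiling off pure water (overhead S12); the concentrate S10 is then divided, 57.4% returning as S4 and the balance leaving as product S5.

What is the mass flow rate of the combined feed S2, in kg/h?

2491 kg/h

Overall Na2SO4 balance (none leaves overhead): Na2SO4 in fresh feed = Na2SO4 in product, i.e. 1520×0.147 = (1−0.574)·S10·0.310.
S10 = 223.44/(0.310×0.426) = 1692 kg/h.
Recycle S4 = 0.574×1692 = 971.18 kg/h.
Combined feed S2 = 1520 + 971.18 = 2491.2 kg/h.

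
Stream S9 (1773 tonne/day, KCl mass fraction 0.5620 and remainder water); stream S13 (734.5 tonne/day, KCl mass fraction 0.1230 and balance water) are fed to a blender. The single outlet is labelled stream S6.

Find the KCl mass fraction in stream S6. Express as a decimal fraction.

0.4334

Total flow out = 1773 + 734.5 = 2507.5 tonne/day.
KCl in = 1773×0.562 + 734.5×0.123 = 1086.8 tonne/day.
KCl mass fraction in S6 = 1086.8/2507.5 = 0.4334.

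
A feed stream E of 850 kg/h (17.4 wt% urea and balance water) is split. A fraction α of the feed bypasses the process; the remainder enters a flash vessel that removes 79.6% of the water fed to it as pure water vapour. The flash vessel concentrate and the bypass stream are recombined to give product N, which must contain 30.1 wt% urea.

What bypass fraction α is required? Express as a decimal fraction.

All 850×0.174 = 147.9 kg/h of urea reaches N, so N = 147.9/0.301 = 491.36 kg/h and vapour = 358.64 kg/h.
The evaporator receives (1−α)·850 of feed at 0.826 water and removes 0.796 of that water:
0.796×0.826×(1−α)×850 = 358.64
(1−α) = 358.64/558.87 = 0.6417;  α = 0.3583.

0.358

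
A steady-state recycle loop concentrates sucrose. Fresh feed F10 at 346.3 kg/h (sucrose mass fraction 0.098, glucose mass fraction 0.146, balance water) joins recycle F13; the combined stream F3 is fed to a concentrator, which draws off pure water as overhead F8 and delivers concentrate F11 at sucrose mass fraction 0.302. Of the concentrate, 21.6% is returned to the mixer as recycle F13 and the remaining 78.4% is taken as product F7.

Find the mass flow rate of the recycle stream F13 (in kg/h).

Overall sucrose balance (none leaves overhead): sucrose in fresh feed = sucrose in product, i.e. 346.3×0.098 = (1−0.216)·F11·0.302.
F11 = 33.937/(0.302×0.784) = 143.34 kg/h.
Recycle F13 = 0.216×143.34 = 30.961 kg/h.

30.96 kg/h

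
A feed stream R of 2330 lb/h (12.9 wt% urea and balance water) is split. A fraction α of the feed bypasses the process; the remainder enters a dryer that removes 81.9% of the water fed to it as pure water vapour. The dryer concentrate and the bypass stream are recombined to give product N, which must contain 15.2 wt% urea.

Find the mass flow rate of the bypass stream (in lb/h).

1836 lb/h

All 2330×0.129 = 300.57 lb/h of urea reaches N, so N = 300.57/0.152 = 1977.4 lb/h and vapour = 352.57 lb/h.
The evaporator receives (1−α)·2330 of feed at 0.871 water and removes 0.819 of that water:
0.819×0.871×(1−α)×2330 = 352.57
(1−α) = 352.57/1662.1 = 0.2121;  α = 0.7879.
Bypass flow = 0.7879×2330 = 1835.8 lb/h.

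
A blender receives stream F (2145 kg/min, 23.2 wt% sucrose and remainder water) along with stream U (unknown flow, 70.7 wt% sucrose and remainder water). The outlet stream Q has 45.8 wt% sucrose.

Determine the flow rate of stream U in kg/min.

1947 kg/min

Let U be the unknown flow. Total out = 2145 + U.
sucrose balance: 497.64 + 0.707·U = 0.458·(2145 + U)
(0.707 − 0.458)·U = 0.458×2145 − 497.64 = 484.77
U = 484.77 / 0.249 = 1946.9 kg/min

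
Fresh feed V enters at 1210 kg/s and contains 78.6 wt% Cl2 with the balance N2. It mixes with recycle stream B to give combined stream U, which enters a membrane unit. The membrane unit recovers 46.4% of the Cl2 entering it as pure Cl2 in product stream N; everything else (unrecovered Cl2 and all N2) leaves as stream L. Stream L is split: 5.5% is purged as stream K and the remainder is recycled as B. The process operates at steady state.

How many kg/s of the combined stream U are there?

6635 kg/s

N2 enters only via V and leaves only via the purge: 1210×0.214 = 0.055×(N2 in L), and the membrane unit passes all N2, so N2 in U = N2 in L = 4708 kg/s.
Cl2 in U: m_A = 1210×0.786 + (1−0.055)·(1−0.464)·m_A, so m_A = 951.06/0.4935 = 1927.3 kg/s.
U = 1927.3 + 4708 = 6635.3 kg/s.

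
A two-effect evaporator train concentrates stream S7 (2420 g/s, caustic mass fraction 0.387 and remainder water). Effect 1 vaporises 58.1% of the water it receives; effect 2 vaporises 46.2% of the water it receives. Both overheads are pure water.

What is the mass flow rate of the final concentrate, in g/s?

water in feed = 2420×0.613 = 1483.5 g/s.
After stage 1: water left = (1−0.581)×1483.5 = 621.57; stream total = 1558.1 g/s.
After stage 2: water left = (1−0.462)×621.57 = 334.4; final concentrate = 1270.9 g/s.

1271 g/s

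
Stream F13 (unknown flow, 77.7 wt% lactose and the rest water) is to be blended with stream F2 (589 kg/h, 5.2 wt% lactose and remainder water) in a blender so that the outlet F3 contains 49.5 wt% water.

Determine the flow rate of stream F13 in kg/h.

980.9 kg/h

Let F13 be the unknown flow. Total out = 589 + F13.
water balance: 558.37 + 0.223·F13 = 0.495·(589 + F13)
(0.223 − 0.495)·F13 = 0.495×589 − 558.37 = -266.82
F13 = -266.82 / -0.272 = 980.94 kg/h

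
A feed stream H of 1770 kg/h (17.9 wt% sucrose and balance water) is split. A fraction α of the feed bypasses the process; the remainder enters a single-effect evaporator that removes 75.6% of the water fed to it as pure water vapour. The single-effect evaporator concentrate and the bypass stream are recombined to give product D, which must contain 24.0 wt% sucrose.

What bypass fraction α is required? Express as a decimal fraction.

0.591

All 1770×0.179 = 316.83 kg/h of sucrose reaches D, so D = 316.83/0.240 = 1320.1 kg/h and vapour = 449.88 kg/h.
The evaporator receives (1−α)·1770 of feed at 0.821 water and removes 0.756 of that water:
0.756×0.821×(1−α)×1770 = 449.88
(1−α) = 449.88/1098.6 = 0.4095;  α = 0.5905.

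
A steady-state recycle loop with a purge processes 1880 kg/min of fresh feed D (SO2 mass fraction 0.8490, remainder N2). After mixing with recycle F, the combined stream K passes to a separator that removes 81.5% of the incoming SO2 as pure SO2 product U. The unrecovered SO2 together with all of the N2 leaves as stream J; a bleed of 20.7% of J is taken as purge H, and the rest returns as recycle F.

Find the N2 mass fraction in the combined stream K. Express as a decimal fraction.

0.4230

N2 enters only via D and leaves only via the purge: 1880×0.151 = 0.207×(N2 in J), and the separator passes all N2, so N2 in K = N2 in J = 1371.4 kg/min.
SO2 in K: m_A = 1880×0.849 + (1−0.207)·(1−0.815)·m_A, so m_A = 1596.1/0.8533 = 1870.5 kg/min.
K = 1870.5 + 1371.4 = 3241.9 kg/min.
N2 fraction in K = 1371.4/3241.9 = 0.4230.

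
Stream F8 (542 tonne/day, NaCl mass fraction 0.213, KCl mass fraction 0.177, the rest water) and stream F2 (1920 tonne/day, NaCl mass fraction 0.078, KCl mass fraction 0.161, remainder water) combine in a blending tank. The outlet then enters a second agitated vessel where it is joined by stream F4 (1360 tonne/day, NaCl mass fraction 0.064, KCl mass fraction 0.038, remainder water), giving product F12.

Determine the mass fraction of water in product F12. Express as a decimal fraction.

Overall, product flow = 3822 tonne/day.
water in = 542×0.610 + 1920×0.761 + 1360×0.898 = 3013 tonne/day.
water fraction in F12 = 0.788.

0.788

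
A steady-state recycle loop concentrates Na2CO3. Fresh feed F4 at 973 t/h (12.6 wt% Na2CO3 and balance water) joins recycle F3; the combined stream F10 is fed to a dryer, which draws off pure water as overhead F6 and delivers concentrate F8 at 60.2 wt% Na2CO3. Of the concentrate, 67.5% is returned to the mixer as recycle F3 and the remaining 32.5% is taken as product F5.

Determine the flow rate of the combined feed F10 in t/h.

1396 t/h

Overall Na2CO3 balance (none leaves overhead): Na2CO3 in fresh feed = Na2CO3 in product, i.e. 973×0.126 = (1−0.675)·F8·0.602.
F8 = 122.6/(0.602×0.325) = 626.62 t/h.
Recycle F3 = 0.675×626.62 = 422.97 t/h.
Combined feed F10 = 973 + 422.97 = 1396 t/h.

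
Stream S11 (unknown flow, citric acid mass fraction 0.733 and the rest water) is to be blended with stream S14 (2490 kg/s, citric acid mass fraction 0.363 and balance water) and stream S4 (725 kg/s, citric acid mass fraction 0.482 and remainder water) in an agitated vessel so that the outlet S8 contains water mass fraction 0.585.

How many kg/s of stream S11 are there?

Let S11 be the unknown flow. Total out = 3215 + S11.
water balance: 1961.7 + 0.267·S11 = 0.585·(3215 + S11)
(0.267 − 0.585)·S11 = 0.585×3215 − 1961.7 = -80.905
S11 = -80.905 / -0.318 = 254.42 kg/s

254.4 kg/s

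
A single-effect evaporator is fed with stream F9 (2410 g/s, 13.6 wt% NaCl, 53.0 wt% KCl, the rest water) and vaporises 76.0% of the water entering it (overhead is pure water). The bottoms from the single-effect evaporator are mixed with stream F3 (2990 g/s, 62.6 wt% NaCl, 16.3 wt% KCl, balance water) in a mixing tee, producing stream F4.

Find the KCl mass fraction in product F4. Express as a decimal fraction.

0.369

Vapour removed = 0.760×0.334×2410 = 611.75 g/s; concentrate = 1798.2 g/s.
KCl reaching the mixer = 1277.3 (from concentrate) + 2990×0.163 = 1764.7 g/s.
Product flow = 1798.2 + 2990 = 4788.2 g/s; KCl fraction = 0.369.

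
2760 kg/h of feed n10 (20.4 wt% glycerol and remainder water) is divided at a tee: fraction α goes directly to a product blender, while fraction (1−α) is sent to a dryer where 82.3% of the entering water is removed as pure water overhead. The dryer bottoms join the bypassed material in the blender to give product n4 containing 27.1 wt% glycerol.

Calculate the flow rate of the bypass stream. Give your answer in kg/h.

1718 kg/h

All 2760×0.204 = 563.04 kg/h of glycerol reaches n4, so n4 = 563.04/0.271 = 2077.6 kg/h and vapour = 682.36 kg/h.
The evaporator receives (1−α)·2760 of feed at 0.796 water and removes 0.823 of that water:
0.823×0.796×(1−α)×2760 = 682.36
(1−α) = 682.36/1808.1 = 0.3774;  α = 0.6226.
Bypass flow = 0.6226×2760 = 1718.4 kg/h.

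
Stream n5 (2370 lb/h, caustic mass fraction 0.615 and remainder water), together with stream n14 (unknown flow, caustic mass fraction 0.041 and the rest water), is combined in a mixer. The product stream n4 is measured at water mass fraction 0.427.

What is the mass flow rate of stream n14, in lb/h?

Let n14 be the unknown flow. Total out = 2370 + n14.
water balance: 912.45 + 0.959·n14 = 0.427·(2370 + n14)
(0.959 − 0.427)·n14 = 0.427×2370 − 912.45 = 99.54
n14 = 99.54 / 0.532 = 187.11 lb/h

187.1 lb/h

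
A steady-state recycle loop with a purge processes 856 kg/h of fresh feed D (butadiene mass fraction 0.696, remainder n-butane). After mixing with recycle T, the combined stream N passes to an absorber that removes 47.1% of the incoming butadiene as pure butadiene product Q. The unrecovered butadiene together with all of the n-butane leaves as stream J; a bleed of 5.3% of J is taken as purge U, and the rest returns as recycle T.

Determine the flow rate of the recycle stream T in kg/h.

n-butane enters only via D and leaves only via the purge: 856×0.304 = 0.053×(n-butane in J), and the absorber passes all n-butane, so n-butane in N = n-butane in J = 4909.9 kg/h.
butadiene in N: m_A = 856×0.696 + (1−0.053)·(1−0.471)·m_A, so m_A = 595.78/0.4990 = 1193.9 kg/h.
J = (1−0.471)×1193.9 + 4909.9 = 5541.4 kg/h.
Recycle T = (1−0.053)×5541.4 = 5247.7 kg/h.

5248 kg/h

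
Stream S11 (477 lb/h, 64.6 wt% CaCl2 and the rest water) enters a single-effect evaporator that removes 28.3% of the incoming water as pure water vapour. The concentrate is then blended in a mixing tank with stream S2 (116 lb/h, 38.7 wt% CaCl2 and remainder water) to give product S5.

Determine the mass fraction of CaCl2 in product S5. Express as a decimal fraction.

0.648

Vapour removed = 0.283×0.354×477 = 47.787 lb/h; concentrate = 429.21 lb/h.
CaCl2 reaching the mixer = 308.14 (from concentrate) + 116×0.387 = 353.03 lb/h.
Product flow = 429.21 + 116 = 545.21 lb/h; CaCl2 fraction = 0.648.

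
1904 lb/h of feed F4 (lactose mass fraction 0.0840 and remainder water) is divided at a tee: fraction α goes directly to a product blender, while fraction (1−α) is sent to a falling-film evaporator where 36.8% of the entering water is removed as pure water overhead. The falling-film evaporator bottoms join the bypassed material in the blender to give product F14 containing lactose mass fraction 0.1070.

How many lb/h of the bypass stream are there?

689.9 lb/h

All 1904×0.084 = 159.94 lb/h of lactose reaches F14, so F14 = 159.94/0.107 = 1494.7 lb/h and vapour = 409.27 lb/h.
The evaporator receives (1−α)·1904 of feed at 0.916 water and removes 0.368 of that water:
0.368×0.916×(1−α)×1904 = 409.27
(1−α) = 409.27/641.82 = 0.6377;  α = 0.3623.
Bypass flow = 0.3623×1904 = 689.86 lb/h.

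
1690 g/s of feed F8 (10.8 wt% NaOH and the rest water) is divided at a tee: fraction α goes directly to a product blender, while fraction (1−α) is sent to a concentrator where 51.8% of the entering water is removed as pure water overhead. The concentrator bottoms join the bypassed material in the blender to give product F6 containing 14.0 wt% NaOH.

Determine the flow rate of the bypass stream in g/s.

All 1690×0.108 = 182.52 g/s of NaOH reaches F6, so F6 = 182.52/0.140 = 1303.7 g/s and vapour = 386.29 g/s.
The evaporator receives (1−α)·1690 of feed at 0.892 water and removes 0.518 of that water:
0.518×0.892×(1−α)×1690 = 386.29
(1−α) = 386.29/780.87 = 0.4947;  α = 0.5053.
Bypass flow = 0.5053×1690 = 853.99 g/s.

854 g/s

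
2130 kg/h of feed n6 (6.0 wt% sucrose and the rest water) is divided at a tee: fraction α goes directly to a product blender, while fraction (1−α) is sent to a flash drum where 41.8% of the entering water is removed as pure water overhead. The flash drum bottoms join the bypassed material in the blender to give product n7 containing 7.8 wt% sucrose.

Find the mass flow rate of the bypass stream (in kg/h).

879 kg/h

All 2130×0.060 = 127.8 kg/h of sucrose reaches n7, so n7 = 127.8/0.078 = 1638.5 kg/h and vapour = 491.54 kg/h.
The evaporator receives (1−α)·2130 of feed at 0.940 water and removes 0.418 of that water:
0.418×0.940×(1−α)×2130 = 491.54
(1−α) = 491.54/836.92 = 0.5873;  α = 0.4127.
Bypass flow = 0.4127×2130 = 879.01 kg/h.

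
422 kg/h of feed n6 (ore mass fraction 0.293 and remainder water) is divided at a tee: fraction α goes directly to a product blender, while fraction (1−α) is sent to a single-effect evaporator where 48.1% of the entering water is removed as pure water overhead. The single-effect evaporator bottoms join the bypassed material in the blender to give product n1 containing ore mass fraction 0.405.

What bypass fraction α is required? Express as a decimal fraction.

0.187

All 422×0.293 = 123.65 kg/h of ore reaches n1, so n1 = 123.65/0.405 = 305.3 kg/h and vapour = 116.7 kg/h.
The evaporator receives (1−α)·422 of feed at 0.707 water and removes 0.481 of that water:
0.481×0.707×(1−α)×422 = 116.7
(1−α) = 116.7/143.51 = 0.8132;  α = 0.1868.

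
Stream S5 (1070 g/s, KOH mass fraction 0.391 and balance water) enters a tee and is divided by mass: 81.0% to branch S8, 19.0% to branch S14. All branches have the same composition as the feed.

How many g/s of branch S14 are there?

Branch S14 flow = 0.190×1070 = 203.3 g/s.

203.3 g/s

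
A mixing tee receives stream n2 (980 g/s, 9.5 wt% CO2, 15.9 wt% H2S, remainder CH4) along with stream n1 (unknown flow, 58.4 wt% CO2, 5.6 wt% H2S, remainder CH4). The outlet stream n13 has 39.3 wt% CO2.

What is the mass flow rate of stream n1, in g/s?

Let n1 be the unknown flow. Total out = 980 + n1.
CO2 balance: 93.1 + 0.584·n1 = 0.393·(980 + n1)
(0.584 − 0.393)·n1 = 0.393×980 − 93.1 = 292.04
n1 = 292.04 / 0.191 = 1529 g/s

1529 g/s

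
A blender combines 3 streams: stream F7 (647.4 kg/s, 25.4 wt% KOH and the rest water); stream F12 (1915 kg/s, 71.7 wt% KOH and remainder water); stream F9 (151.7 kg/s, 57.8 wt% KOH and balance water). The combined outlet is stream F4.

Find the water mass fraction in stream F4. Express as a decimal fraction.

Total flow out = 647.4 + 1915 + 151.7 = 2714.1 kg/s.
water in = 647.4×0.746 + 1915×0.283 + 151.7×0.422 = 1088.9 kg/s.
water mass fraction in F4 = 1088.9/2714.1 = 0.401.

0.401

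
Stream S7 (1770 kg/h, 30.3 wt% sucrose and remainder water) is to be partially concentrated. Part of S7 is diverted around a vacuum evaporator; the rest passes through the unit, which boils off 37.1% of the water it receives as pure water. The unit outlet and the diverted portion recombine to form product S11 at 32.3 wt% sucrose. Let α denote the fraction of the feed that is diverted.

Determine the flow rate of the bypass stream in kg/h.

1346 kg/h

All 1770×0.303 = 536.31 kg/h of sucrose reaches S11, so S11 = 536.31/0.323 = 1660.4 kg/h and vapour = 109.6 kg/h.
The evaporator receives (1−α)·1770 of feed at 0.697 water and removes 0.371 of that water:
0.371×0.697×(1−α)×1770 = 109.6
(1−α) = 109.6/457.7 = 0.2395;  α = 0.7605.
Bypass flow = 0.7605×1770 = 1346.2 kg/h.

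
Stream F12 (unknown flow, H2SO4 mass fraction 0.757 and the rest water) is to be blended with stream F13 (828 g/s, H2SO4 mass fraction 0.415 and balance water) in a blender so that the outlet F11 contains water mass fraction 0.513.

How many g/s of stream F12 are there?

220.8 g/s

Let F12 be the unknown flow. Total out = 828 + F12.
water balance: 484.38 + 0.243·F12 = 0.513·(828 + F12)
(0.243 − 0.513)·F12 = 0.513×828 − 484.38 = -59.616
F12 = -59.616 / -0.270 = 220.8 g/s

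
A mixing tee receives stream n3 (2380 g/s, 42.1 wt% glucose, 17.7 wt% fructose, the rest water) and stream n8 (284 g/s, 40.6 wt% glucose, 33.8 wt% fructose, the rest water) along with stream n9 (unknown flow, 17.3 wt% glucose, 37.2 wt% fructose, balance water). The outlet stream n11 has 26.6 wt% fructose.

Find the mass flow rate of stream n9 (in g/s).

Let n9 be the unknown flow. Total out = 2664 + n9.
fructose balance: 517.25 + 0.372·n9 = 0.266·(2664 + n9)
(0.372 − 0.266)·n9 = 0.266×2664 − 517.25 = 191.37
n9 = 191.37 / 0.106 = 1805.4 g/s

1805 g/s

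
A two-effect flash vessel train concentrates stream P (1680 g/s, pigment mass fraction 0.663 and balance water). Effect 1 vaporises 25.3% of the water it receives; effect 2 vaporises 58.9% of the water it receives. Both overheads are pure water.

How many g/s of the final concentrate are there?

1288 g/s

water in feed = 1680×0.337 = 566.16 g/s.
After stage 1: water left = (1−0.253)×566.16 = 422.92; stream total = 1536.8 g/s.
After stage 2: water left = (1−0.589)×422.92 = 173.82; final concentrate = 1287.7 g/s.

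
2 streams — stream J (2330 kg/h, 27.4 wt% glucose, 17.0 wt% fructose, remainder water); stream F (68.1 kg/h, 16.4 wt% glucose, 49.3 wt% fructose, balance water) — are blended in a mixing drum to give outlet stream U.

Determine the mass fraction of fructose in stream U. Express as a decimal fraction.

0.1792

Total flow out = 2330 + 68.1 = 2398.1 kg/h.
fructose in = 2330×0.170 + 68.1×0.493 = 429.67 kg/h.
fructose mass fraction in U = 429.67/2398.1 = 0.1792.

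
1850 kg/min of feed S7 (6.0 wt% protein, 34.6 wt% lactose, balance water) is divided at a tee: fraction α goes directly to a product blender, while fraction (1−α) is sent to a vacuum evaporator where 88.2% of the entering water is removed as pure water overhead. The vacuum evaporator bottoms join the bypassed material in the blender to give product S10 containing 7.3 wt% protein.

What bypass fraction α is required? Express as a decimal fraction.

0.660

All 1850×0.060 = 111 kg/min of protein reaches S10, so S10 = 111/0.073 = 1520.5 kg/min and vapour = 329.45 kg/min.
The evaporator receives (1−α)·1850 of feed at 0.594 water and removes 0.882 of that water:
0.882×0.594×(1−α)×1850 = 329.45
(1−α) = 329.45/969.23 = 0.3399;  α = 0.6601.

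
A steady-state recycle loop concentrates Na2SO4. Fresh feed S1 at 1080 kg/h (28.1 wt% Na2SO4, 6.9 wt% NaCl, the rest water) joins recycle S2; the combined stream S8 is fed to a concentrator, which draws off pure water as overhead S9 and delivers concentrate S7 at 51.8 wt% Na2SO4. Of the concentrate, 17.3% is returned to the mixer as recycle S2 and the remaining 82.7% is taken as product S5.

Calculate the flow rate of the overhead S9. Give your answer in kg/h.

494.1 kg/h

Overall Na2SO4 balance (none leaves overhead): Na2SO4 in fresh feed = Na2SO4 in product, i.e. 1080×0.281 = (1−0.173)·S7·0.518.
S7 = 303.48/(0.518×0.827) = 708.43 kg/h.
Recycle S2 = 0.173×708.43 = 122.56 kg/h.
Combined feed S8 = 1080 + 122.56 = 1202.6 kg/h.
Overhead S9 = S8 − S7 = 1202.6 − 708.43 = 494.13 kg/h.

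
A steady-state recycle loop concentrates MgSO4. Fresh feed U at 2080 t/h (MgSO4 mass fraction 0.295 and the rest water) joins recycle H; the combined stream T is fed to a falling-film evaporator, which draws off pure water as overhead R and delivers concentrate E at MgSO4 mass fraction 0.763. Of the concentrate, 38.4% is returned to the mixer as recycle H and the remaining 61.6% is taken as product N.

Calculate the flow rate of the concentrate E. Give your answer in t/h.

1306 t/h

Overall MgSO4 balance (none leaves overhead): MgSO4 in fresh feed = MgSO4 in product, i.e. 2080×0.295 = (1−0.384)·E·0.763.
E = 613.6/(0.763×0.616) = 1305.5 t/h.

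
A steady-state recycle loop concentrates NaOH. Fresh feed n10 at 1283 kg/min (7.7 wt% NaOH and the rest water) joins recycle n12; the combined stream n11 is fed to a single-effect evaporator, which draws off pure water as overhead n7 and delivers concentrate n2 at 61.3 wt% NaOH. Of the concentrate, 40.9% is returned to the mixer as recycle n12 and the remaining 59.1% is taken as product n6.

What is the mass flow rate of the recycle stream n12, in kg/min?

Overall NaOH balance (none leaves overhead): NaOH in fresh feed = NaOH in product, i.e. 1283×0.077 = (1−0.409)·n2·0.613.
n2 = 98.791/(0.613×0.591) = 272.69 kg/min.
Recycle n12 = 0.409×272.69 = 111.53 kg/min.

111.5 kg/min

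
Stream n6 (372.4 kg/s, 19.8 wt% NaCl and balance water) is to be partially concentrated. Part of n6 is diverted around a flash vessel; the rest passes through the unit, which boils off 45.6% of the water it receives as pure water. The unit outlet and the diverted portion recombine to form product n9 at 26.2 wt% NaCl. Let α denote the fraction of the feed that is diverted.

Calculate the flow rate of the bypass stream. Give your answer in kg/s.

123.7 kg/s

All 372.4×0.198 = 73.735 kg/s of NaCl reaches n9, so n9 = 73.735/0.262 = 281.43 kg/s and vapour = 90.968 kg/s.
The evaporator receives (1−α)·372.4 of feed at 0.802 water and removes 0.456 of that water:
0.456×0.802×(1−α)×372.4 = 90.968
(1−α) = 90.968/136.19 = 0.6679;  α = 0.3321.
Bypass flow = 0.3321×372.4 = 123.66 kg/s.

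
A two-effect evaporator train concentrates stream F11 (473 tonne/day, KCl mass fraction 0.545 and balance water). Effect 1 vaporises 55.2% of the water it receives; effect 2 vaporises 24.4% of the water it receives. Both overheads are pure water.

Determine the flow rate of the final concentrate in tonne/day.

water in feed = 473×0.455 = 215.22 tonne/day.
After stage 1: water left = (1−0.552)×215.22 = 96.416; stream total = 354.2 tonne/day.
After stage 2: water left = (1−0.244)×96.416 = 72.891; final concentrate = 330.68 tonne/day.

330.7 tonne/day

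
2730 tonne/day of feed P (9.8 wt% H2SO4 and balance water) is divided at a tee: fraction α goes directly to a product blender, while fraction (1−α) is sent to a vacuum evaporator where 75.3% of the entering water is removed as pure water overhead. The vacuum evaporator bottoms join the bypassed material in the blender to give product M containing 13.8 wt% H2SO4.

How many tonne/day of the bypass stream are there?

1565 tonne/day

All 2730×0.098 = 267.54 tonne/day of H2SO4 reaches M, so M = 267.54/0.138 = 1938.7 tonne/day and vapour = 791.3 tonne/day.
The evaporator receives (1−α)·2730 of feed at 0.902 water and removes 0.753 of that water:
0.753×0.902×(1−α)×2730 = 791.3
(1−α) = 791.3/1854.2 = 0.4268;  α = 0.5732.
Bypass flow = 0.5732×2730 = 1565 tonne/day.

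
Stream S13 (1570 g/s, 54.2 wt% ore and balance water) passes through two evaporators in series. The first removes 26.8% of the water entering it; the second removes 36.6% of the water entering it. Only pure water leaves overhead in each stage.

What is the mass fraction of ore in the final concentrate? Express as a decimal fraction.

water in feed = 1570×0.458 = 719.06 g/s.
After stage 1: water left = (1−0.268)×719.06 = 526.35; stream total = 1377.3 g/s.
After stage 2: water left = (1−0.366)×526.35 = 333.71; final concentrate = 1184.6 g/s.
ore fraction = 850.94/1184.6 = 0.718.

0.718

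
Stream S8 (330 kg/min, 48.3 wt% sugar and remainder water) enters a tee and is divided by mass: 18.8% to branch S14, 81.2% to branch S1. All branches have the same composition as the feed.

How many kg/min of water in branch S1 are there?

Branch S1 total = 0.812×330 = 267.96 kg/min.
water in S1 = 0.517×267.96 = 138.54 kg/min.

138.5 kg/min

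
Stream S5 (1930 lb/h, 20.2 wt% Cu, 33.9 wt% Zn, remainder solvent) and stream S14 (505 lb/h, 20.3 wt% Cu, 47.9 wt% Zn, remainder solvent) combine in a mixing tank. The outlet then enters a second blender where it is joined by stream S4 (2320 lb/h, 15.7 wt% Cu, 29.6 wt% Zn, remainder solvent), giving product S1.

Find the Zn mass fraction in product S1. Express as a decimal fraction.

0.333

Overall, product flow = 4755 lb/h.
Zn in = 1930×0.339 + 505×0.479 + 2320×0.296 = 1582.9 lb/h.
Zn fraction in S1 = 0.333.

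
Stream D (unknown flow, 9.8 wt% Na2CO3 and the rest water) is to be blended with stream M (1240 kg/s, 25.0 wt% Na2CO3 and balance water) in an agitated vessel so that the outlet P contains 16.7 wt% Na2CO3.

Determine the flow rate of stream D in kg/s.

1492 kg/s

Let D be the unknown flow. Total out = 1240 + D.
Na2CO3 balance: 310 + 0.098·D = 0.167·(1240 + D)
(0.098 − 0.167)·D = 0.167×1240 − 310 = -102.92
D = -102.92 / -0.069 = 1491.6 kg/s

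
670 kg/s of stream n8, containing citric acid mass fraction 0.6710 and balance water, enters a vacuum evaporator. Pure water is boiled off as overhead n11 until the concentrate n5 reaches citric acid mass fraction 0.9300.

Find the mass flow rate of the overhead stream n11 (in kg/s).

citric acid is conserved: 670×0.671 = 449.57 kg/s all reports to the concentrate.
Concentrate = 449.57/(target fraction) = 483.41 kg/s.
Overhead = 670 − 483.41 = 186.59 kg/s.

186.6 kg/s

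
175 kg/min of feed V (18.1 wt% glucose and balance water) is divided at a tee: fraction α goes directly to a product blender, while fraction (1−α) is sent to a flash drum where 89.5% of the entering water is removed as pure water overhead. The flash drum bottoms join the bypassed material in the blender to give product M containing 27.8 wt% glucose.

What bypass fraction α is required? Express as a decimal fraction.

0.524

All 175×0.181 = 31.675 kg/min of glucose reaches M, so M = 31.675/0.278 = 113.94 kg/min and vapour = 61.061 kg/min.
The evaporator receives (1−α)·175 of feed at 0.819 water and removes 0.895 of that water:
0.895×0.819×(1−α)×175 = 61.061
(1−α) = 61.061/128.28 = 0.4760;  α = 0.5240.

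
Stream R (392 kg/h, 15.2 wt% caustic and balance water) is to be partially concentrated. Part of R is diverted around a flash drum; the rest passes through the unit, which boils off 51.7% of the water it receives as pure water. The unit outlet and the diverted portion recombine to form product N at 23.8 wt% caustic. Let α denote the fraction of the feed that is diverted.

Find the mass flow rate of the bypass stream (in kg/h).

All 392×0.152 = 59.584 kg/h of caustic reaches N, so N = 59.584/0.238 = 250.35 kg/h and vapour = 141.65 kg/h.
The evaporator receives (1−α)·392 of feed at 0.848 water and removes 0.517 of that water:
0.517×0.848×(1−α)×392 = 141.65
(1−α) = 141.65/171.86 = 0.8242;  α = 0.1758.
Bypass flow = 0.1758×392 = 68.912 kg/h.

68.91 kg/h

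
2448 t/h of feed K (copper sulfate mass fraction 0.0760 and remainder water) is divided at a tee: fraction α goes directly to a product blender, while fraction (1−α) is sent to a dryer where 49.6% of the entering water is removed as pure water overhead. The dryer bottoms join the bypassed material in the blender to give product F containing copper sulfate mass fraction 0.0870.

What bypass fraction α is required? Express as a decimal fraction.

0.724

All 2448×0.076 = 186.05 t/h of copper sulfate reaches F, so F = 186.05/0.087 = 2138.5 t/h and vapour = 309.52 t/h.
The evaporator receives (1−α)·2448 of feed at 0.924 water and removes 0.496 of that water:
0.496×0.924×(1−α)×2448 = 309.52
(1−α) = 309.52/1121.9 = 0.2759;  α = 0.7241.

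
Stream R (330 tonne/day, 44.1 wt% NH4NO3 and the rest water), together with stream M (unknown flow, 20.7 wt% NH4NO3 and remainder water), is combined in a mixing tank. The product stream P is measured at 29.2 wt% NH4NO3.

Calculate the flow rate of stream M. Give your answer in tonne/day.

Let M be the unknown flow. Total out = 330 + M.
NH4NO3 balance: 145.53 + 0.207·M = 0.292·(330 + M)
(0.207 − 0.292)·M = 0.292×330 − 145.53 = -49.17
M = -49.17 / -0.085 = 578.47 tonne/day

578.5 tonne/day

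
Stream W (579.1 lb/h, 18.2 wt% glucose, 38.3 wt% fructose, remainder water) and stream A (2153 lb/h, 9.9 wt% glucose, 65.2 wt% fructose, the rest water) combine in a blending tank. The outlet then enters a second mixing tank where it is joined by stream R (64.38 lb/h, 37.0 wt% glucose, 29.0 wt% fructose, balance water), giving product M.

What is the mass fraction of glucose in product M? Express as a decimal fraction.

Overall, product flow = 2796.5 lb/h.
glucose in = 579.1×0.182 + 2153×0.099 + 64.38×0.370 = 342.36 lb/h.
glucose fraction in M = 0.1224.

0.1224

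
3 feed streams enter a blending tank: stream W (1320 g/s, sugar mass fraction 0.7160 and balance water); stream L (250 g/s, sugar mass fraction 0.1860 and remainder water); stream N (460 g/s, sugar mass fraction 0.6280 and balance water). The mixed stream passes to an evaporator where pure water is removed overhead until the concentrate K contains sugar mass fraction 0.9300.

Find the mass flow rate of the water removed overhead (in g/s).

sugar entering = 1320×0.716 + 250×0.186 + 460×0.628 = 1280.5 g/s.
All sugar reports to K, so K = 1280.5/0.930 = 1376.9 g/s.
Total feed = 2030 g/s; overhead = 2030 − 1376.9 = 653.12 g/s.

653.1 g/s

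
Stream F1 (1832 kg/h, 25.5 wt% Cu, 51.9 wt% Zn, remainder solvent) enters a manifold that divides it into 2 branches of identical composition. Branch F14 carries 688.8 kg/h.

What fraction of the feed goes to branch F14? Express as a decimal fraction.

0.376

Fraction to F14 = 688.8/1832 = 0.3760.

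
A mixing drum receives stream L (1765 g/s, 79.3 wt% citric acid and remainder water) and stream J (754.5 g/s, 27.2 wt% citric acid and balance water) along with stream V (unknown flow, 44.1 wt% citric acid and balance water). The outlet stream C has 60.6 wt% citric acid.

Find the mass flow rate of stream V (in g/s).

Let V be the unknown flow. Total out = 2519.5 + V.
citric acid balance: 1604.9 + 0.441·V = 0.606·(2519.5 + V)
(0.441 − 0.606)·V = 0.606×2519.5 − 1604.9 = -78.052
V = -78.052 / -0.165 = 473.04 g/s

473 g/s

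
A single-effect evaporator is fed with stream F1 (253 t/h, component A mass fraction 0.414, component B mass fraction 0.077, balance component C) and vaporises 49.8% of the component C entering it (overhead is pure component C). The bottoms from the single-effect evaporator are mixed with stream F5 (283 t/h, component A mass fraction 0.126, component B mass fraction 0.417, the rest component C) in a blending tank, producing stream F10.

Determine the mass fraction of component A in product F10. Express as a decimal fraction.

Vapour removed = 0.498×0.509×253 = 64.131 t/h; concentrate = 188.87 t/h.
component A reaching the mixer = 104.74 (from concentrate) + 283×0.126 = 140.4 t/h.
Product flow = 188.87 + 283 = 471.87 t/h; component A fraction = 0.298.

0.298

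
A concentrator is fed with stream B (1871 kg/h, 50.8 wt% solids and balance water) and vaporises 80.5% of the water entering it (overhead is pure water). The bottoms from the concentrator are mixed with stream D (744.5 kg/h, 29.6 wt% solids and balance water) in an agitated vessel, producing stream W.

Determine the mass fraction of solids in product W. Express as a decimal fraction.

0.625

Vapour removed = 0.805×0.492×1871 = 741.03 kg/h; concentrate = 1130 kg/h.
solids reaching the mixer = 950.47 (from concentrate) + 744.5×0.296 = 1170.8 kg/h.
Product flow = 1130 + 744.5 = 1874.5 kg/h; solids fraction = 0.625.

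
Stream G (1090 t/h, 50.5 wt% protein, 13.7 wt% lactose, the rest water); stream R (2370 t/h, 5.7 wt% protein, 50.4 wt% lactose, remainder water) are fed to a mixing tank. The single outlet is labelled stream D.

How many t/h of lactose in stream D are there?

lactose out = lactose in = 1090×0.137 + 2370×0.504 = 1343.8 t/h.

1344 t/h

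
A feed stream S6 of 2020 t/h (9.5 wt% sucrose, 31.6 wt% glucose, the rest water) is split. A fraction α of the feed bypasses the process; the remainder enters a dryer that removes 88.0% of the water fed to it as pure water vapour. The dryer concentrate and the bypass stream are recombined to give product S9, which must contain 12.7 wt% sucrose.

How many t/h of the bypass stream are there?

1038 t/h

All 2020×0.095 = 191.9 t/h of sucrose reaches S9, so S9 = 191.9/0.127 = 1511 t/h and vapour = 508.98 t/h.
The evaporator receives (1−α)·2020 of feed at 0.589 water and removes 0.880 of that water:
0.880×0.589×(1−α)×2020 = 508.98
(1−α) = 508.98/1047 = 0.4861;  α = 0.5139.
Bypass flow = 0.5139×2020 = 1038 t/h.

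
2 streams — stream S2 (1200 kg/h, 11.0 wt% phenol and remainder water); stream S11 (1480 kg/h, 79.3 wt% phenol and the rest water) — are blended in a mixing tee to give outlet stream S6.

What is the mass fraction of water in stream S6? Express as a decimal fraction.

Total flow out = 1200 + 1480 = 2680 kg/h.
water in = 1200×0.890 + 1480×0.207 = 1374.4 kg/h.
water mass fraction in S6 = 1374.4/2680 = 0.513.

0.513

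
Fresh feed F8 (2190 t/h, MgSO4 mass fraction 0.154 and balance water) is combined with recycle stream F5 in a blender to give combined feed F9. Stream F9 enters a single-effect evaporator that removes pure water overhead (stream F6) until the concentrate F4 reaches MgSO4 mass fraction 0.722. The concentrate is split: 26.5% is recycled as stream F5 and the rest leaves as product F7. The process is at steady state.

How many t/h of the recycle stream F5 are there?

168.4 t/h

Overall MgSO4 balance (none leaves overhead): MgSO4 in fresh feed = MgSO4 in product, i.e. 2190×0.154 = (1−0.265)·F4·0.722.
F4 = 337.26/(0.722×0.735) = 635.54 t/h.
Recycle F5 = 0.265×635.54 = 168.42 t/h.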